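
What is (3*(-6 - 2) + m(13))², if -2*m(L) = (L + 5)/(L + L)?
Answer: 400689/676 ≈ 592.74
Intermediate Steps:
m(L) = -(5 + L)/(4*L) (m(L) = -(L + 5)/(2*(L + L)) = -(5 + L)/(2*(2*L)) = -(5 + L)*1/(2*L)/2 = -(5 + L)/(4*L))
(3*(-6 - 2) + m(13))² = (3*(-6 - 2) + (¼)*(-5 - 1*13)/13)² = (3*(-8) + (¼)*(1/13)*(-5 - 13))² = (-24 + (¼)*(1/13)*(-18))² = (-24 - 9/26)² = (-633/26)² = 400689/676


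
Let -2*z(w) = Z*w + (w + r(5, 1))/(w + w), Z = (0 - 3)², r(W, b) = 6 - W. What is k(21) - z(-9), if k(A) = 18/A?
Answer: -4967/126 ≈ -39.421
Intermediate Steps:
Z = 9 (Z = (-3)² = 9)
z(w) = -9*w/2 - (1 + w)/(4*w) (z(w) = -(9*w + (w + (6 - 1*5))/(w + w))/2 = -(9*w + (w + (6 - 5))/((2*w)))/2 = -(9*w + (w + 1)*(1/(2*w)))/2 = -(9*w + (1 + w)*(1/(2*w)))/2 = -(9*w + (1 + w)/(2*w))/2 = -9*w/2 - (1 + w)/(4*w))
k(21) - z(-9) = 18/21 - (-1 - 1*(-9)*(1 + 18*(-9)))/(4*(-9)) = 18*(1/21) - (-1)*(-1 - 1*(-9)*(1 - 162))/(4*9) = 6/7 - (-1)*(-1 - 1*(-9)*(-161))/(4*9) = 6/7 - (-1)*(-1 - 1449)/(4*9) = 6/7 - (-1)*(-1450)/(4*9) = 6/7 - 1*725/18 = 6/7 - 725/18 = -4967/126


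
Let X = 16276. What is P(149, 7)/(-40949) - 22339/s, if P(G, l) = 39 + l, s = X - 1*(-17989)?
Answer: -10295909/15765365 ≈ -0.65307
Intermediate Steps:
s = 34265 (s = 16276 - 1*(-17989) = 16276 + 17989 = 34265)
P(149, 7)/(-40949) - 22339/s = (39 + 7)/(-40949) - 22339/34265 = 46*(-1/40949) - 22339*1/34265 = -46/40949 - 251/385 = -10295909/15765365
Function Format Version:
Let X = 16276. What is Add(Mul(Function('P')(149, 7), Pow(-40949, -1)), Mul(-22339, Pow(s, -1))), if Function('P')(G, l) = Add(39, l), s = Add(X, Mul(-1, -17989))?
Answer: Rational(-10295909, 15765365) ≈ -0.65307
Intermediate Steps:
s = 34265 (s = Add(16276, Mul(-1, -17989)) = Add(16276, 17989) = 34265)
Add(Mul(Function('P')(149, 7), Pow(-40949, -1)), Mul(-22339, Pow(s, -1))) = Add(Mul(Add(39, 7), Pow(-40949, -1)), Mul(-22339, Pow(34265, -1))) = Add(Mul(46, Rational(-1, 40949)), Mul(-22339, Rational(1, 34265))) = Add(Rational(-46, 40949), Rational(-251, 385)) = Rational(-10295909, 15765365)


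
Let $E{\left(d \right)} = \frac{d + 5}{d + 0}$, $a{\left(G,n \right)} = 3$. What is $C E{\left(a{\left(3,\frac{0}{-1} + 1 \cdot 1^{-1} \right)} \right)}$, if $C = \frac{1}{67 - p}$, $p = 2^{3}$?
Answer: $\frac{8}{177} \approx 0.045198$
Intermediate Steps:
$p = 8$
$E{\left(d \right)} = \frac{5 + d}{d}$
$C = \frac{1}{59}$ ($C = \frac{1}{67 - 8} = \frac{1}{59} \approx 0.016949$)
$C E{\left(a{\left(3,\frac{0}{-1} + 1 \cdot 1^{-1} \right)} \right)} = \frac{\frac{1}{3} \left(5 + 3\right)}{59} = \frac{\frac{1}{3} \cdot 8}{59} = \frac{1}{59} \cdot \frac{8}{3} = \frac{8}{177}$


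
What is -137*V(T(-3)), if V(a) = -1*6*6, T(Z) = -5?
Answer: 4932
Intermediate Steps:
V(a) = -36 (V(a) = -6*6 = -36)
-137*V(T(-3)) = -137*(-36) = 4932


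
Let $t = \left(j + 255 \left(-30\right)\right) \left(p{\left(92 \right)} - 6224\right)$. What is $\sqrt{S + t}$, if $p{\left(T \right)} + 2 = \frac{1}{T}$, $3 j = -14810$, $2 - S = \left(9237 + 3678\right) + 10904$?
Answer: $\frac{\sqrt{372979753023}}{69} \approx 8851.0$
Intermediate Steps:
$S = -23817$ ($S = 2 - \left(\left(9237 + 3678\right) + 10904\right) = 2 - \left(12915 + 10904\right) = 2 - 23819 = -23817$)
$j = - \frac{14810}{3}$ ($j = \frac{1}{3} \left(-14810\right) = - \frac{14810}{3} \approx -4936.7$)
$p{\left(T \right)} = -2 + \frac{1}{T}$
$t = \frac{5407147040}{69}$ ($t = \left(- \frac{14810}{3} + 255 \left(-30\right)\right) \left(\left(-2 + \frac{1}{92}\right) - 6224\right) = \left(- \frac{14810}{3} - 7650\right) \left(\left(-2 + \frac{1}{92}\right) - 6224\right) = - \frac{37760 \left(- \frac{183}{92} - 6224\right)}{3} = \left(- \frac{37760}{3}\right) \left(- \frac{572791}{92}\right) = \frac{5407147040}{69} \approx 7.8364 \cdot 10^{7}$)
$\sqrt{S + t} = \sqrt{-23817 + \frac{5407147040}{69}} = \sqrt{\frac{5405503667}{69}} = \frac{\sqrt{372979753023}}{69}$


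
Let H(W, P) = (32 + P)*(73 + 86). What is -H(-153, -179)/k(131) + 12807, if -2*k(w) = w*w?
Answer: 219734181/17161 ≈ 12804.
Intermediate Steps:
k(w) = -w²/2 (k(w) = -w*w/2 = -w²/2)
H(W, P) = 5088 + 159*P (H(W, P) = (32 + P)*159 = 5088 + 159*P)
-H(-153, -179)/k(131) + 12807 = -(5088 + 159*(-179))/((-½*131²)) + 12807 = -(5088 - 28461)/((-½*17161)) + 12807 = -(-23373)/(-17161/2) + 12807 = -(-23373)*(-2)/17161 + 12807 = -1*46746/17161 + 12807 = -46746/17161 + 12807 = 219734181/17161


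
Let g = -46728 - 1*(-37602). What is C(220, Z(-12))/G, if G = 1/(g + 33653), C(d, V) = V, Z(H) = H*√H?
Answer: -588648*I*√3 ≈ -1.0196e+6*I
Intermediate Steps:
Z(H) = H^(3/2)
g = -9126 (g = -46728 + 37602 = -9126)
G = 1/24527 (G = 1/(-9126 + 33653) = 1/24527 ≈ 4.0771e-5)
C(220, Z(-12))/G = (-12)^(3/2)/(1/24527) = -24*I*√3*24527 = -588648*I*√3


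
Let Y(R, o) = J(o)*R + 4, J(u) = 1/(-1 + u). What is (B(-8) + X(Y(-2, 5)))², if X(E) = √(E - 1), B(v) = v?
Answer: (16 - √10)²/4 ≈ 41.202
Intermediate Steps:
Y(R, o) = 4 + R/(-1 + o) (Y(R, o) = R/(-1 + o) + 4 = 4 + R/(-1 + o))
X(E) = √(-1 + E)
(B(-8) + X(Y(-2, 5)))² = (-8 + √(-1 + (-4 - 2 + 4*5)/(-1 + 5)))² = (-8 + √(-1 + (-4 - 2 + 20)/4))² = (-8 + √(-1 + (¼)*14))² = (-8 + √(-1 + 7/2))² = (-8 + √(5/2))² = (-8 + √10/2)²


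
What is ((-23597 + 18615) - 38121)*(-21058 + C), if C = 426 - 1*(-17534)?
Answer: 133533094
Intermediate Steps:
C = 17960 (C = 426 + 17534 = 17960)
((-23597 + 18615) - 38121)*(-21058 + C) = ((-23597 + 18615) - 38121)*(-21058 + 17960) = (-4982 - 38121)*(-3098) = -43103*(-3098) = 133533094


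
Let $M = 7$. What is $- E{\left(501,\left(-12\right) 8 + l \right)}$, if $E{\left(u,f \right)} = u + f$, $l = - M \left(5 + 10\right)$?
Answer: $-300$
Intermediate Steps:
$l = -105$ ($l = - 7 \left(5 + 10\right) = - 7 \cdot 15 = \left(-1\right) 105 = -105$)
$E{\left(u,f \right)} = f + u$
$- E{\left(501,\left(-12\right) 8 + l \right)} = - (\left(\left(-12\right) 8 - 105\right) + 501) = - (\left(-96 - 105\right) + 501) = - (-201 + 501) = \left(-1\right) 300 = -300$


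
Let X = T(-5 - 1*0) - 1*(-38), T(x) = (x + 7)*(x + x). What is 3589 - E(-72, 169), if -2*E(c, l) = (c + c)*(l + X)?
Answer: -9875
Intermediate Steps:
T(x) = 2*x*(7 + x) (T(x) = (7 + x)*(2*x) = 2*x*(7 + x))
X = 18 (X = 2*(-5 - 1*0)*(7 + (-5 - 1*0)) - 1*(-38) = 2*(-5 + 0)*(7 + (-5 + 0)) + 38 = 2*(-5)*(7 - 5) + 38 = 2*(-5)*2 + 38 = -20 + 38 = 18)
E(c, l) = -c*(18 + l) (E(c, l) = -(c + c)*(l + 18)/2 = -2*c*(18 + l)/2 = -c*(18 + l))
3589 - E(-72, 169) = 3589 - (-1)*(-72)*(18 + 169) = 3589 - (-1)*(-72)*187 = 3589 - 1*13464 = 3589 - 13464 = -9875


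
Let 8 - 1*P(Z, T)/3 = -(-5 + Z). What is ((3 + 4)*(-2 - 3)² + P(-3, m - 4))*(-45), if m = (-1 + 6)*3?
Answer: -7875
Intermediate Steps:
m = 15 (m = 5*3 = 15)
P(Z, T) = 9 + 3*Z (P(Z, T) = 24 - (-3)*(-5 + Z) = 24 - 3*(5 - Z) = 24 + (-15 + 3*Z) = 9 + 3*Z)
((3 + 4)*(-2 - 3)² + P(-3, m - 4))*(-45) = ((3 + 4)*(-2 - 3)² + (9 + 3*(-3)))*(-45) = (7*(-5)² + (9 - 9))*(-45) = (7*25 + 0)*(-45) = (175 + 0)*(-45) = 175*(-45) = -7875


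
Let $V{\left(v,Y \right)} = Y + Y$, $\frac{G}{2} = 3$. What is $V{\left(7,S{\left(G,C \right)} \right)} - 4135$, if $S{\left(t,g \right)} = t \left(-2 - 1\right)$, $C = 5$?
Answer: $-4171$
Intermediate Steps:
$G = 6$ ($G = 2 \cdot 3 = 6$)
$S{\left(t,g \right)} = - 3 t$ ($S{\left(t,g \right)} = t \left(-3\right) = - 3 t$)
$V{\left(v,Y \right)} = 2 Y$
$V{\left(7,S{\left(G,C \right)} \right)} - 4135 = 2 \left(\left(-3\right) 6\right) - 4135 = 2 \left(-18\right) - 4135 = -36 - 4135 = -4171$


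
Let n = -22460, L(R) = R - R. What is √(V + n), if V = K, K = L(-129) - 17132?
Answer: 14*I*√202 ≈ 198.98*I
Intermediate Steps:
L(R) = 0
K = -17132 (K = 0 - 17132 = -17132)
V = -17132
√(V + n) = √(-17132 - 22460) = √(-39592) = 14*I*√202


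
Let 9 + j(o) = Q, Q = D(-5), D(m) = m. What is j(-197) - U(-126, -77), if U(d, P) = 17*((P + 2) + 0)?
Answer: 1261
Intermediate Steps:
Q = -5
j(o) = -14 (j(o) = -9 - 5 = -14)
U(d, P) = 34 + 17*P (U(d, P) = 17*((2 + P) + 0) = 17*(2 + P) = 34 + 17*P)
j(-197) - U(-126, -77) = -14 - (34 + 17*(-77)) = -14 - (34 - 1309) = -14 - 1*(-1275) = -14 + 1275 = 1261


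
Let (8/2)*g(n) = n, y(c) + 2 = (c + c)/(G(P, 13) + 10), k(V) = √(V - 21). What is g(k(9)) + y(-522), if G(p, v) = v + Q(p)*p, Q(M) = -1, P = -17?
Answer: -281/10 + I*√3/2 ≈ -28.1 + 0.86602*I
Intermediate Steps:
k(V) = √(-21 + V)
G(p, v) = v - p
y(c) = -2 + c/20 (y(c) = -2 + (c + c)/((13 - 1*(-17)) + 10) = -2 + (2*c)/((13 + 17) + 10) = -2 + (2*c)/(30 + 10) = -2 + (2*c)/40 = -2 + (2*c)*(1/40) = -2 + c/20)
g(n) = n/4
g(k(9)) + y(-522) = √(-21 + 9)/4 + (-2 + (1/20)*(-522)) = √(-12)/4 + (-2 - 261/10) = (2*I*√3)/4 - 281/10 = I*√3/2 - 281/10 = -281/10 + I*√3/2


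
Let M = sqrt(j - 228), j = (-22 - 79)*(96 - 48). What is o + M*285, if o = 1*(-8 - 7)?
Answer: -15 + 1710*I*sqrt(141) ≈ -15.0 + 20305.0*I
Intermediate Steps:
o = -15 (o = 1*(-15) = -15)
j = -4848 (j = -101*48 = -4848)
M = 6*I*sqrt(141) (M = sqrt(-4848 - 228) = sqrt(-5076) = 6*I*sqrt(141) ≈ 71.246*I)
o + M*285 = -15 + (6*I*sqrt(141))*285 = -15 + 1710*I*sqrt(141)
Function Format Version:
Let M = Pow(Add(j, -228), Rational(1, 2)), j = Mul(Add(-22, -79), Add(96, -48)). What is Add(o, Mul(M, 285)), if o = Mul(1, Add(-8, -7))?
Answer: Add(-15, Mul(1710, I, Pow(141, Rational(1, 2)))) ≈ Add(-15.000, Mul(20305., I))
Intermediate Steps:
o = -15 (o = Mul(1, -15) = -15)
j = -4848 (j = Mul(-101, 48) = -4848)
M = Mul(6, I, Pow(141, Rational(1, 2))) (M = Pow(Add(-4848, -228), Rational(1, 2)) = Pow(-5076, Rational(1, 2)) = Mul(6, I, Pow(141, Rational(1, 2))) ≈ Mul(71.246, I))
Add(o, Mul(M, 285)) = Add(-15, Mul(Mul(6, I, Pow(141, Rational(1, 2))), 285)) = Add(-15, Mul(1710, I, Pow(141, Rational(1, 2))))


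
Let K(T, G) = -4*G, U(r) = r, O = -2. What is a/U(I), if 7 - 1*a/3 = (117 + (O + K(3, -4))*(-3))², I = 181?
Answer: -16854/181 ≈ -93.116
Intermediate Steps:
a = -16854 (a = 21 - 3*(117 + (-2 - 4*(-4))*(-3))² = 21 - 3*(117 + (-2 + 16)*(-3))² = 21 - 3*(117 + 14*(-3))² = 21 - 3*(117 - 42)² = 21 - 3*75² = 21 - 3*5625 = 21 - 16875 = -16854)
a/U(I) = -16854/181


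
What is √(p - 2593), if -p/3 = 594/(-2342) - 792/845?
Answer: 8*I*√234403584205/76115 ≈ 50.886*I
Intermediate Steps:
p = 3535191/989495 (p = -3*(594/(-2342) - 792/845) = -3*(594*(-1/2342) - 792*1/845) = -3*(-297/1171 - 792/845) = -3*(-1178397/989495) = 3535191/989495 ≈ 3.5727)
√(p - 2593) = √(3535191/989495 - 2593) = √(-2562225344/989495) = 8*I*√234403584205/76115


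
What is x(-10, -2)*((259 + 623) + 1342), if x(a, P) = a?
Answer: -22240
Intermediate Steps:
x(-10, -2)*((259 + 623) + 1342) = -10*((259 + 623) + 1342) = -10*(882 + 1342) = -10*2224 = -22240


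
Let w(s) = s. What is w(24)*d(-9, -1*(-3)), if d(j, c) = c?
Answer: 72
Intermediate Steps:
w(24)*d(-9, -1*(-3)) = 24*(-1*(-3)) = 24*3 = 72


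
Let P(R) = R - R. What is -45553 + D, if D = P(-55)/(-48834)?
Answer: -45553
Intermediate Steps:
P(R) = 0
D = 0 (D = 0/(-48834) = 0*(-1/48834) = 0)
-45553 + D = -45553 + 0 = -45553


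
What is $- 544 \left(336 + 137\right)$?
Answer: $-257312$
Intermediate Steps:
$- 544 \left(336 + 137\right) = \left(-544\right) 473 = -257312$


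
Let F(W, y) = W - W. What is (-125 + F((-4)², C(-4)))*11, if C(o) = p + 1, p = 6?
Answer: -1375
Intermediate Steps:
C(o) = 7 (C(o) = 6 + 1 = 7)
F(W, y) = 0
(-125 + F((-4)², C(-4)))*11 = (-125 + 0)*11 = -125*11 = -1375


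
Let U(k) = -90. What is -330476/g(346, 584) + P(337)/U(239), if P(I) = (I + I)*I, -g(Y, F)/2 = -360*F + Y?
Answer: -11922443698/4722615 ≈ -2524.5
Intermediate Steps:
g(Y, F) = -2*Y + 720*F (g(Y, F) = -2*(-360*F + Y) = -2*(Y - 360*F) = -2*Y + 720*F)
P(I) = 2*I**2 (P(I) = (2*I)*I = 2*I**2)
-330476/g(346, 584) + P(337)/U(239) = -330476/(-2*346 + 720*584) + (2*337**2)/(-90) = -330476/(-692 + 420480) + (2*113569)*(-1/90) = -330476/419788 + 227138*(-1/90) = -330476*1/419788 - 113569/45 = -82619/104947 - 113569/45 = -11922443698/4722615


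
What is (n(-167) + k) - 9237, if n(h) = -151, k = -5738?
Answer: -15126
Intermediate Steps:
(n(-167) + k) - 9237 = (-151 - 5738) - 9237 = -5889 - 9237 = -15126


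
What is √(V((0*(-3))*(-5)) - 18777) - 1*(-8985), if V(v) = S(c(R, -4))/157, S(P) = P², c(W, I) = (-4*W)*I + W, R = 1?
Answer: 8985 + 10*I*√4627889/157 ≈ 8985.0 + 137.02*I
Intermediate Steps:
c(W, I) = W - 4*I*W (c(W, I) = -4*I*W + W = W - 4*I*W)
V(v) = 289/157 (V(v) = (1*(1 - 4*(-4)))²/157 = (1*(1 + 16))²*(1/157) = (1*17)²*(1/157) = 17²*(1/157) = 289*(1/157) = 289/157)
√(V((0*(-3))*(-5)) - 18777) - 1*(-8985) = √(289/157 - 18777) - 1*(-8985) = √(-2947700/157) + 8985 = 10*I*√4627889/157 + 8985 = 8985 + 10*I*√4627889/157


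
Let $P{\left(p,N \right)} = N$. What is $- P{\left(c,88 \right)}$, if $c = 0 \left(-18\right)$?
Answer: $-88$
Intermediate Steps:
$c = 0$
$- P{\left(c,88 \right)} = \left(-1\right) 88 = -88$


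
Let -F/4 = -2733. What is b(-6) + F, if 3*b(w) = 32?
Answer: 32828/3 ≈ 10943.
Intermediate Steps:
b(w) = 32/3 (b(w) = (1/3)*32 = 32/3)
F = 10932 (F = -4*(-2733) = 10932)
b(-6) + F = 32/3 + 10932 = 32828/3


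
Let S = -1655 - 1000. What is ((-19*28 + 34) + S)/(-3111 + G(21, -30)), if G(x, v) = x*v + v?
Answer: 1051/1257 ≈ 0.83612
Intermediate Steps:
G(x, v) = v + v*x (G(x, v) = v*x + v = v + v*x)
S = -2655
((-19*28 + 34) + S)/(-3111 + G(21, -30)) = ((-19*28 + 34) - 2655)/(-3111 - 30*(1 + 21)) = ((-532 + 34) - 2655)/(-3111 - 30*22) = (-498 - 2655)/(-3111 - 660) = -3153/(-3771) = -3153*(-1/3771) = 1051/1257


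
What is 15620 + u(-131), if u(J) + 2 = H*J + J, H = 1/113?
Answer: 1749900/113 ≈ 15486.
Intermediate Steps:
H = 1/113 ≈ 0.0088496
u(J) = -2 + 114*J/113 (u(J) = -2 + (J/113 + J) = -2 + 114*J/113)
15620 + u(-131) = 15620 + (-2 + (114/113)*(-131)) = 15620 + (-2 - 14934/113) = 15620 - 15160/113 = 1749900/113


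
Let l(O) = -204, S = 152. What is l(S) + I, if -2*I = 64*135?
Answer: -4524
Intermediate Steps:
I = -4320 (I = -32*135 = -½*8640 = -4320)
l(S) + I = -204 - 4320 = -4524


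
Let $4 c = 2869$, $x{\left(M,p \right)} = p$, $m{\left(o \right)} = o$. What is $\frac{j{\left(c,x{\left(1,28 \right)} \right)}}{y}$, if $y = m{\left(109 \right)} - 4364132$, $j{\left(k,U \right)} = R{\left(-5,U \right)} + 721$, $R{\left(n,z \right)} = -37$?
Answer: $- \frac{684}{4364023} \approx -0.00015674$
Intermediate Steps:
$c = \frac{2869}{4}$ ($c = \frac{1}{4} \cdot 2869 = \frac{2869}{4} \approx 717.25$)
$j{\left(k,U \right)} = 684$ ($j{\left(k,U \right)} = -37 + 721 = 684$)
$y = -4364023$ ($y = 109 - 4364132 = -4364023$)
$\frac{j{\left(c,x{\left(1,28 \right)} \right)}}{y} = \frac{684}{-4364023} = 684 \left(- \frac{1}{4364023}\right) = - \frac{684}{4364023}$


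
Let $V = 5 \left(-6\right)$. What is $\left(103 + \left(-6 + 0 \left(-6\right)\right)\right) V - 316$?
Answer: $-3226$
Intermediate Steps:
$V = -30$
$\left(103 + \left(-6 + 0 \left(-6\right)\right)\right) V - 316 = \left(103 + \left(-6 + 0 \left(-6\right)\right)\right) \left(-30\right) - 316 = \left(103 + \left(-6 + 0\right)\right) \left(-30\right) - 316 = \left(103 - 6\right) \left(-30\right) - 316 = 97 \left(-30\right) - 316 = -2910 - 316 = -3226$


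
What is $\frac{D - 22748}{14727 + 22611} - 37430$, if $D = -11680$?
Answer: $- \frac{232932628}{6223} \approx -37431.0$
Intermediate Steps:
$\frac{D - 22748}{14727 + 22611} - 37430 = \frac{-11680 - 22748}{14727 + 22611} - 37430 = - \frac{34428}{37338} - 37430 = \left(-34428\right) \frac{1}{37338} - 37430 = - \frac{5738}{6223} - 37430 = - \frac{232932628}{6223}$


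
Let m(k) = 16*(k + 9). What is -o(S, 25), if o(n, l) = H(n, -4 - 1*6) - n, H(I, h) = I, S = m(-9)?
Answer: 0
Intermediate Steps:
m(k) = 144 + 16*k (m(k) = 16*(9 + k) = 144 + 16*k)
S = 0 (S = 144 + 16*(-9) = 144 - 144 = 0)
o(n, l) = 0 (o(n, l) = n - n = 0)
-o(S, 25) = -1*0 = 0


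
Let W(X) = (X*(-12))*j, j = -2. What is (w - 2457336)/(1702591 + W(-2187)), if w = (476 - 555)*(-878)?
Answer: -2387974/1650103 ≈ -1.4472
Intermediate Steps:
W(X) = 24*X (W(X) = (X*(-12))*(-2) = -12*X*(-2) = 24*X)
w = 69362 (w = -79*(-878) = 69362)
(w - 2457336)/(1702591 + W(-2187)) = (69362 - 2457336)/(1702591 + 24*(-2187)) = -2387974/(1702591 - 52488) = -2387974/1650103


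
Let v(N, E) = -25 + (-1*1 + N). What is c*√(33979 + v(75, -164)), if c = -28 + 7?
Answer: -42*√8507 ≈ -3873.8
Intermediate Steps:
v(N, E) = -26 + N (v(N, E) = -25 + (-1 + N) = -26 + N)
c = -21
c*√(33979 + v(75, -164)) = -21*√(33979 + (-26 + 75)) = -21*√(33979 + 49) = -42*√8507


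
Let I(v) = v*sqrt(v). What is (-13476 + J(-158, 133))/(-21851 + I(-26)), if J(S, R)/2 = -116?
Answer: 299533508/477483777 - 356408*I*sqrt(26)/477483777 ≈ 0.62732 - 0.0038061*I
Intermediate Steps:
I(v) = v**(3/2)
J(S, R) = -232 (J(S, R) = 2*(-116) = -232)
(-13476 + J(-158, 133))/(-21851 + I(-26)) = (-13476 - 232)/(-21851 + (-26)**(3/2)) = -13708/(-21851 - 26*I*sqrt(26))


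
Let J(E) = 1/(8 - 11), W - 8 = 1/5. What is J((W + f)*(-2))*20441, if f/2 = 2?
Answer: -20441/3 ≈ -6813.7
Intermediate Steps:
f = 4 (f = 2*2 = 4)
W = 41/5 (W = 8 + 1/5 = 8 + ⅕ = 41/5 ≈ 8.2000)
J(E) = -⅓ (J(E) = 1/(-3) = -⅓)
J((W + f)*(-2))*20441 = -⅓*20441 = -20441/3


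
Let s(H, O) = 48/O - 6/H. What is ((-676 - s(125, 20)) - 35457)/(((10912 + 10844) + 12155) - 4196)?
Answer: -4516919/3714375 ≈ -1.2161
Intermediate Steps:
s(H, O) = -6/H + 48/O
((-676 - s(125, 20)) - 35457)/(((10912 + 10844) + 12155) - 4196) = ((-676 - (-6/125 + 48/20)) - 35457)/(((10912 + 10844) + 12155) - 4196) = ((-676 - (-6*1/125 + 48*(1/20))) - 35457)/((21756 + 12155) - 4196) = ((-676 - (-6/125 + 12/5)) - 35457)/(33911 - 4196) = ((-676 - 1*294/125) - 35457)/29715 = ((-676 - 294/125) - 35457)*(1/29715) = (-84794/125 - 35457)*(1/29715) = -4516919/125*1/29715 = -4516919/3714375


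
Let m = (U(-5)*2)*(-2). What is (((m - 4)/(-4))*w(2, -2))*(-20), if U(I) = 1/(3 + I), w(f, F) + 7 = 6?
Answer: 10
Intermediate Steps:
w(f, F) = -1 (w(f, F) = -7 + 6 = -1)
m = 2 (m = (2/(3 - 5))*(-2) = (2/(-2))*(-2) = -½*2*(-2) = -1*(-2) = 2)
(((m - 4)/(-4))*w(2, -2))*(-20) = (((2 - 4)/(-4))*(-1))*(-20) = (-¼*(-2)*(-1))*(-20) = ((½)*(-1))*(-20) = -½*(-20) = 10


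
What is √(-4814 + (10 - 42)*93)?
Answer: I*√7790 ≈ 88.261*I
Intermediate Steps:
√(-4814 + (10 - 42)*93) = √(-4814 - 32*93) = √(-4814 - 2976) = √(-7790) = I*√7790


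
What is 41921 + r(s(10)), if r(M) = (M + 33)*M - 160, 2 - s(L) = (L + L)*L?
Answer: 74431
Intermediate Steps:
s(L) = 2 - 2*L² (s(L) = 2 - (L + L)*L = 2 - 2*L*L = 2 - 2*L²)
r(M) = -160 + M*(33 + M) (r(M) = (33 + M)*M - 160 = M*(33 + M) - 160 = -160 + M*(33 + M))
41921 + r(s(10)) = 41921 + (-160 + (2 - 2*10²)² + 33*(2 - 2*10²)) = 41921 + (-160 + (2 - 2*100)² + 33*(2 - 2*100)) = 41921 + (-160 + (2 - 200)² + 33*(2 - 200)) = 41921 + (-160 + (-198)² + 33*(-198)) = 41921 + (-160 + 39204 - 6534) = 41921 + 32510 = 74431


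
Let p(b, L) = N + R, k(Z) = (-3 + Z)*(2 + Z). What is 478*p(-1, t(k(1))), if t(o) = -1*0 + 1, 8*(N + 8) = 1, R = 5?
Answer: -5497/4 ≈ -1374.3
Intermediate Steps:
N = -63/8 (N = -8 + (⅛)*1 = -8 + ⅛ = -63/8 ≈ -7.8750)
t(o) = 1 (t(o) = 0 + 1 = 1)
p(b, L) = -23/8 (p(b, L) = -63/8 + 5 = -23/8)
478*p(-1, t(k(1))) = 478*(-23/8) = -5497/4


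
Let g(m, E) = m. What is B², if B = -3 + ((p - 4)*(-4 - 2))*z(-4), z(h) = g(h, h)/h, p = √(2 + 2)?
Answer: 81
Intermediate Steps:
p = 2 (p = √4 = 2)
z(h) = 1 (z(h) = h/h = 1)
B = 9 (B = -3 + ((2 - 4)*(-4 - 2))*1 = -3 - 2*(-6)*1 = -3 + 12*1 = -3 + 12 = 9)
B² = 9² = 81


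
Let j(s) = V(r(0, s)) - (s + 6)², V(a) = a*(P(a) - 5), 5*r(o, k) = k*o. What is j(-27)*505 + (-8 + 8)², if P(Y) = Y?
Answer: -222705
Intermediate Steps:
r(o, k) = k*o/5 (r(o, k) = (k*o)/5 = k*o/5)
V(a) = a*(-5 + a) (V(a) = a*(a - 5) = a*(-5 + a))
j(s) = -(6 + s)² (j(s) = ((⅕)*s*0)*(-5 + (⅕)*s*0) - (s + 6)² = 0*(-5 + 0) - (6 + s)² = 0*(-5) - (6 + s)² = 0 - (6 + s)² = -(6 + s)²)
j(-27)*505 + (-8 + 8)² = -(6 - 27)²*505 + (-8 + 8)² = -1*(-21)²*505 + 0² = -1*441*505 + 0 = -441*505 + 0 = -222705 + 0 = -222705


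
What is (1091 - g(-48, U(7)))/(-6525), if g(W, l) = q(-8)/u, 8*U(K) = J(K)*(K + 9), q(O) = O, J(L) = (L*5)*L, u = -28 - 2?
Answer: -16361/97875 ≈ -0.16716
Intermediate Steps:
u = -30
J(L) = 5*L² (J(L) = (5*L)*L = 5*L²)
U(K) = 5*K²*(9 + K)/8 (U(K) = ((5*K²)*(K + 9))/8 = ((5*K²)*(9 + K))/8 = (5*K²*(9 + K))/8 = 5*K²*(9 + K)/8)
g(W, l) = 4/15 (g(W, l) = -8/(-30) = -8*(-1/30) = 4/15)
(1091 - g(-48, U(7)))/(-6525) = (1091 - 1*4/15)/(-6525) = (1091 - 4/15)*(-1/6525) = (16361/15)*(-1/6525) = -16361/97875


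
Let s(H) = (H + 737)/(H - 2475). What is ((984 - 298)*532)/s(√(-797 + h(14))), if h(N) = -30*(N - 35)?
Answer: -83204859052/67917 + 146528228*I*√167/67917 ≈ -1.2251e+6 + 27881.0*I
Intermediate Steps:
h(N) = 1050 - 30*N (h(N) = -30*(-35 + N) = 1050 - 30*N)
s(H) = (737 + H)/(-2475 + H)
((984 - 298)*532)/s(√(-797 + h(14))) = ((984 - 298)*532)/(((737 + √(-797 + (1050 - 30*14)))/(-2475 + √(-797 + (1050 - 30*14))))) = (686*532)/(((737 + √(-797 + (1050 - 420)))/(-2475 + √(-797 + (1050 - 420))))) = 364952/(((737 + √(-797 + 630))/(-2475 + √(-797 + 630)))) = 364952/(((737 + √(-167))/(-2475 + √(-167)))) = 364952/(((737 + I*√167)/(-2475 + I*√167))) = 364952*((-2475 + I*√167)/(737 + I*√167)) = 364952*(-2475 + I*√167)/(737 + I*√167)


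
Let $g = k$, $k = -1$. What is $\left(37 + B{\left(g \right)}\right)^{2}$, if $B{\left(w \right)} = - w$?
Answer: $1444$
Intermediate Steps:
$g = -1$
$\left(37 + B{\left(g \right)}\right)^{2} = \left(37 - -1\right)^{2} = \left(37 + 1\right)^{2} = 38^{2} = 1444$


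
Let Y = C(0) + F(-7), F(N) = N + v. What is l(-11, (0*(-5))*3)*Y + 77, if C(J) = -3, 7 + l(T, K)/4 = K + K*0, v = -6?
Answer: 525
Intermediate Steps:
F(N) = -6 + N (F(N) = N - 6 = -6 + N)
l(T, K) = -28 + 4*K (l(T, K) = -28 + 4*(K + K*0) = -28 + 4*(K + 0) = -28 + 4*K)
Y = -16 (Y = -3 + (-6 - 7) = -3 - 13 = -16)
l(-11, (0*(-5))*3)*Y + 77 = (-28 + 4*((0*(-5))*3))*(-16) + 77 = (-28 + 4*(0*3))*(-16) + 77 = (-28 + 4*0)*(-16) + 77 = (-28 + 0)*(-16) + 77 = -28*(-16) + 77 = 448 + 77 = 525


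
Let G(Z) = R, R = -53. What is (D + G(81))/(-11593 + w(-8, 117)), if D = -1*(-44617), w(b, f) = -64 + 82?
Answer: -44564/11575 ≈ -3.8500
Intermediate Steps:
w(b, f) = 18
D = 44617
G(Z) = -53
(D + G(81))/(-11593 + w(-8, 117)) = (44617 - 53)/(-11593 + 18) = 44564/(-11575) = 44564*(-1/11575) = -44564/11575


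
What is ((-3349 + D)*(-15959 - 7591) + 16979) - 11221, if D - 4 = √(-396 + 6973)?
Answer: 78780508 - 23550*√6577 ≈ 7.6871e+7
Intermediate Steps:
D = 4 + √6577 (D = 4 + √(-396 + 6973) = 4 + √6577 ≈ 85.099)
((-3349 + D)*(-15959 - 7591) + 16979) - 11221 = ((-3349 + (4 + √6577))*(-15959 - 7591) + 16979) - 11221 = ((-3345 + √6577)*(-23550) + 16979) - 11221 = ((78774750 - 23550*√6577) + 16979) - 11221 = (78791729 - 23550*√6577) - 11221 = 78780508 - 23550*√6577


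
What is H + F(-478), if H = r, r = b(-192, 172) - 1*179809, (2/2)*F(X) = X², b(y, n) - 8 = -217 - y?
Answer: 48658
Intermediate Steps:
b(y, n) = -209 - y (b(y, n) = 8 + (-217 - y) = -209 - y)
F(X) = X²
r = -179826 (r = (-209 - 1*(-192)) - 1*179809 = (-209 + 192) - 179809 = -17 - 179809 = -179826)
H = -179826
H + F(-478) = -179826 + (-478)² = -179826 + 228484 = 48658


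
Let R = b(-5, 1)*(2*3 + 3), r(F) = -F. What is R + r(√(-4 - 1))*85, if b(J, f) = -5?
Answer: -45 - 85*I*√5 ≈ -45.0 - 190.07*I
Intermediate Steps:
R = -45 (R = -5*(2*3 + 3) = -5*(6 + 3) = -5*9 = -45)
R + r(√(-4 - 1))*85 = -45 - √(-4 - 1)*85 = -45 - √(-5)*85 = -45 - I*√5*85 = -45 - 85*I*√5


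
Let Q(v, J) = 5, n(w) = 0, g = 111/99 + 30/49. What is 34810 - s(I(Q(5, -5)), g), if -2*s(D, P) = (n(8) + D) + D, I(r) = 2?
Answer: 34812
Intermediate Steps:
g = 2803/1617 (g = 111*(1/99) + 30*(1/49) = 37/33 + 30/49 = 2803/1617 ≈ 1.7335)
s(D, P) = -D (s(D, P) = -((0 + D) + D)/2 = -(D + D)/2 = -D)
34810 - s(I(Q(5, -5)), g) = 34810 - (-1)*2 = 34810 - 1*(-2) = 34810 + 2 = 34812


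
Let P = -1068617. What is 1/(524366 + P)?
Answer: -1/544251 ≈ -1.8374e-6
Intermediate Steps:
1/(524366 + P) = 1/(524366 - 1068617) = 1/(-544251) = -1/544251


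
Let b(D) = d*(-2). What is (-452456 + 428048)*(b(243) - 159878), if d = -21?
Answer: 3901277088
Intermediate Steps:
b(D) = 42 (b(D) = -21*(-2) = 42)
(-452456 + 428048)*(b(243) - 159878) = (-452456 + 428048)*(42 - 159878) = -24408*(-159836) = 3901277088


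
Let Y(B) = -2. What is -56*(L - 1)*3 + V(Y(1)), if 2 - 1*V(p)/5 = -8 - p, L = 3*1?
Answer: -296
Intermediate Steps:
L = 3
V(p) = 50 + 5*p (V(p) = 10 - 5*(-8 - p) = 10 + (40 + 5*p) = 50 + 5*p)
-56*(L - 1)*3 + V(Y(1)) = -56*(3 - 1)*3 + (50 + 5*(-2)) = -112*3 + (50 - 10) = -56*6 + 40 = -336 + 40 = -296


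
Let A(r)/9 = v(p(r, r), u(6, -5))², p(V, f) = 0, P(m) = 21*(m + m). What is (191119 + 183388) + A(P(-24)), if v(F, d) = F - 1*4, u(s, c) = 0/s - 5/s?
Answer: 374651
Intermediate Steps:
P(m) = 42*m (P(m) = 21*(2*m) = 42*m)
u(s, c) = -5/s (u(s, c) = 0 - 5/s = -5/s)
v(F, d) = -4 + F (v(F, d) = F - 4 = -4 + F)
A(r) = 144 (A(r) = 9*(-4 + 0)² = 9*(-4)² = 9*16 = 144)
(191119 + 183388) + A(P(-24)) = (191119 + 183388) + 144 = 374507 + 144 = 374651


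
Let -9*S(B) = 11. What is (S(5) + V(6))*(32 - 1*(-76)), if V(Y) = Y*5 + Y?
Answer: 3756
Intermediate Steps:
S(B) = -11/9 (S(B) = -⅑*11 = -11/9)
V(Y) = 6*Y (V(Y) = 5*Y + Y = 6*Y)
(S(5) + V(6))*(32 - 1*(-76)) = (-11/9 + 6*6)*(32 - 1*(-76)) = (-11/9 + 36)*(32 + 76) = (313/9)*108 = 3756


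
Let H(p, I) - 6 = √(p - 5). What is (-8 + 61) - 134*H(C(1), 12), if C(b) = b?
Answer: -751 - 268*I ≈ -751.0 - 268.0*I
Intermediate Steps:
H(p, I) = 6 + √(-5 + p) (H(p, I) = 6 + √(p - 5) = 6 + √(-5 + p))
(-8 + 61) - 134*H(C(1), 12) = (-8 + 61) - 134*(6 + √(-5 + 1)) = 53 - 134*(6 + √(-4)) = 53 - 134*(6 + 2*I) = 53 + (-804 - 268*I) = -751 - 268*I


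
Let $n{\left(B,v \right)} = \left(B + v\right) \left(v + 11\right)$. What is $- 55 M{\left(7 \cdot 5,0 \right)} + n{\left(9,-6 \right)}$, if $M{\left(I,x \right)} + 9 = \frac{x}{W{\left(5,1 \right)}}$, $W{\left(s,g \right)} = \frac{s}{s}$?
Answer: $510$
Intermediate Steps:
$W{\left(s,g \right)} = 1$
$n{\left(B,v \right)} = \left(11 + v\right) \left(B + v\right)$ ($n{\left(B,v \right)} = \left(B + v\right) \left(11 + v\right) = \left(11 + v\right) \left(B + v\right)$)
$M{\left(I,x \right)} = -9 + x$ ($M{\left(I,x \right)} = -9 + \frac{x}{1} = -9 + x 1 = -9 + x$)
$- 55 M{\left(7 \cdot 5,0 \right)} + n{\left(9,-6 \right)} = - 55 \left(-9 + 0\right) + \left(\left(-6\right)^{2} + 11 \cdot 9 + 11 \left(-6\right) + 9 \left(-6\right)\right) = \left(-55\right) \left(-9\right) + \left(36 + 99 - 66 - 54\right) = 495 + 15 = 510$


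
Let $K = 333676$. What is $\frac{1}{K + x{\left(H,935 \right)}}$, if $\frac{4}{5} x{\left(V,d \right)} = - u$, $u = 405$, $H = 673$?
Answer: $\frac{4}{1332679} \approx 3.0015 \cdot 10^{-6}$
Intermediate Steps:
$x{\left(V,d \right)} = - \frac{2025}{4}$ ($x{\left(V,d \right)} = \frac{5 \left(\left(-1\right) 405\right)}{4} = \frac{5}{4} \left(-405\right) = - \frac{2025}{4}$)
$\frac{1}{K + x{\left(H,935 \right)}} = \frac{1}{333676 - \frac{2025}{4}} = \frac{1}{\frac{1332679}{4}} = \frac{4}{1332679}$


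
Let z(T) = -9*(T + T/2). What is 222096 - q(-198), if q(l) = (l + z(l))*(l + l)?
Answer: 1202196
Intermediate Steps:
z(T) = -27*T/2 (z(T) = -9*(T + T*(½)) = -9*(T + T/2) = -27*T/2)
q(l) = -25*l² (q(l) = (l - 27*l/2)*(l + l) = (-25*l/2)*(2*l) = -25*l²)
222096 - q(-198) = 222096 - (-25)*(-198)² = 222096 - (-25)*39204 = 222096 - 1*(-980100) = 222096 + 980100 = 1202196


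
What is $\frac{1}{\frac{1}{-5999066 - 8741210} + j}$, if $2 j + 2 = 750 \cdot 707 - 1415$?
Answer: $\frac{14740276}{3897572188953} \approx 3.7819 \cdot 10^{-6}$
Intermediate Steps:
$j = \frac{528833}{2}$ ($j = -1 + \frac{750 \cdot 707 - 1415}{2} = -1 + \frac{530250 - 1415}{2} = -1 + \frac{1}{2} \cdot 528835 = -1 + \frac{528835}{2} = \frac{528833}{2} \approx 2.6442 \cdot 10^{5}$)
$\frac{1}{\frac{1}{-5999066 - 8741210} + j} = \frac{1}{\frac{1}{-5999066 - 8741210} + \frac{528833}{2}} = \frac{1}{\frac{1}{-14740276} + \frac{528833}{2}} = \frac{1}{- \frac{1}{14740276} + \frac{528833}{2}} = \frac{1}{\frac{3897572188953}{14740276}} = \frac{14740276}{3897572188953}$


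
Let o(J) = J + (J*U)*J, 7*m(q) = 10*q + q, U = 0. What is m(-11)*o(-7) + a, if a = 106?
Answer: 227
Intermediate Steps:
m(q) = 11*q/7 (m(q) = (10*q + q)/7 = (11*q)/7 = 11*q/7)
o(J) = J (o(J) = J + (J*0)*J = J + 0*J = J + 0 = J)
m(-11)*o(-7) + a = ((11/7)*(-11))*(-7) + 106 = -121/7*(-7) + 106 = 121 + 106 = 227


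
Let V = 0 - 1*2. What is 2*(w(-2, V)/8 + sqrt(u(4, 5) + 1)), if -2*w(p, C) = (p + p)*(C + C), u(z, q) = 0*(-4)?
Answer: 0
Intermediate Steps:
u(z, q) = 0
V = -2 (V = 0 - 2 = -2)
w(p, C) = -2*C*p (w(p, C) = -(p + p)*(C + C)/2 = -2*p*2*C/2 = -2*C*p)
2*(w(-2, V)/8 + sqrt(u(4, 5) + 1)) = 2*(-2*(-2)*(-2)/8 + sqrt(0 + 1)) = 2*(-8*1/8 + sqrt(1)) = 2*(-1 + 1) = 2*0 = 0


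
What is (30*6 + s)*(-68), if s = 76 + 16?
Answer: -18496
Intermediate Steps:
s = 92
(30*6 + s)*(-68) = (30*6 + 92)*(-68) = (180 + 92)*(-68) = 272*(-68) = -18496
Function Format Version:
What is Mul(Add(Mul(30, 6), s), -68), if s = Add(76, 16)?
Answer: -18496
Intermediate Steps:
s = 92
Mul(Add(Mul(30, 6), s), -68) = Mul(Add(Mul(30, 6), 92), -68) = Mul(Add(180, 92), -68) = Mul(272, -68) = -18496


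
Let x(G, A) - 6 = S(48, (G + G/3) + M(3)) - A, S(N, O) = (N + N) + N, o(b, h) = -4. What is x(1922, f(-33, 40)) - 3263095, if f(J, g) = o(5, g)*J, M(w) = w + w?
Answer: -3263077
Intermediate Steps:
M(w) = 2*w
f(J, g) = -4*J
S(N, O) = 3*N (S(N, O) = 2*N + N = 3*N)
x(G, A) = 150 - A (x(G, A) = 6 + (3*48 - A) = 6 + (144 - A) = 150 - A)
x(1922, f(-33, 40)) - 3263095 = (150 - (-4)*(-33)) - 3263095 = (150 - 1*132) - 3263095 = (150 - 132) - 3263095 = 18 - 3263095 = -3263077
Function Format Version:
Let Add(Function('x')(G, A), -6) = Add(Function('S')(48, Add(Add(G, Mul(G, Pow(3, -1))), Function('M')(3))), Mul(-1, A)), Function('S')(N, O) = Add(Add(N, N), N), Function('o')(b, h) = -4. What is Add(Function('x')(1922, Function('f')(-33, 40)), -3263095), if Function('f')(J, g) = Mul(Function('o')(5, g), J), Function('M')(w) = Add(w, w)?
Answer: -3263077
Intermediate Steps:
Function('M')(w) = Mul(2, w)
Function('f')(J, g) = Mul(-4, J)
Function('S')(N, O) = Mul(3, N) (Function('S')(N, O) = Add(Mul(2, N), N) = Mul(3, N))
Function('x')(G, A) = Add(150, Mul(-1, A)) (Function('x')(G, A) = Add(6, Add(Mul(3, 48), Mul(-1, A))) = Add(6, Add(144, Mul(-1, A))) = Add(150, Mul(-1, A)))
Add(Function('x')(1922, Function('f')(-33, 40)), -3263095) = Add(Add(150, Mul(-1, Mul(-4, -33))), -3263095) = Add(Add(150, Mul(-1, 132)), -3263095) = Add(Add(150, -132), -3263095) = Add(18, -3263095) = -3263077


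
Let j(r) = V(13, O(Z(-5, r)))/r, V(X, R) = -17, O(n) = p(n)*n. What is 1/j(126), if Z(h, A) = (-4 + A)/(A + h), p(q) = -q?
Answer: -126/17 ≈ -7.4118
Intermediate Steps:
Z(h, A) = (-4 + A)/(A + h)
O(n) = -n² (O(n) = (-n)*n = -n²)
j(r) = -17/r
1/j(126) = 1/(-17/126) = -126/17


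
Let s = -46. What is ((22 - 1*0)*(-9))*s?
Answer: 9108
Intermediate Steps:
((22 - 1*0)*(-9))*s = ((22 - 1*0)*(-9))*(-46) = ((22 + 0)*(-9))*(-46) = (22*(-9))*(-46) = -198*(-46) = 9108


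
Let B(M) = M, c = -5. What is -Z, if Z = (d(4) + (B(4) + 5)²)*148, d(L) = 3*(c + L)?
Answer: -11544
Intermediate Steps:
d(L) = -15 + 3*L (d(L) = 3*(-5 + L) = -15 + 3*L)
Z = 11544 (Z = ((-15 + 3*4) + (4 + 5)²)*148 = ((-15 + 12) + 9²)*148 = (-3 + 81)*148 = 78*148 = 11544)
-Z = -1*11544 = -11544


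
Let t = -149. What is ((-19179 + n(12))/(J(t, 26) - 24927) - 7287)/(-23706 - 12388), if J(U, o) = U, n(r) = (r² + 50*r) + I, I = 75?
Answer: 45677613/226273286 ≈ 0.20187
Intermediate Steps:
n(r) = 75 + r² + 50*r (n(r) = (r² + 50*r) + 75 = 75 + r² + 50*r)
((-19179 + n(12))/(J(t, 26) - 24927) - 7287)/(-23706 - 12388) = ((-19179 + (75 + 12² + 50*12))/(-149 - 24927) - 7287)/(-23706 - 12388) = ((-19179 + (75 + 144 + 600))/(-25076) - 7287)/(-36094) = ((-19179 + 819)*(-1/25076) - 7287)*(-1/36094) = (-18360*(-1/25076) - 7287)*(-1/36094) = (4590/6269 - 7287)*(-1/36094) = -45677613/6269*(-1/36094) = 45677613/226273286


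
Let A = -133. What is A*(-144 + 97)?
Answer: 6251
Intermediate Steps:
A*(-144 + 97) = -133*(-144 + 97) = -133*(-47) = 6251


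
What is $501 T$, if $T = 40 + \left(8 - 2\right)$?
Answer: $23046$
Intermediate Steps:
$T = 46$ ($T = 40 + 6 = 46$)
$501 T = 501 \cdot 46 = 23046$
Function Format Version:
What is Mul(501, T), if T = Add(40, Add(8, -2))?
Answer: 23046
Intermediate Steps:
T = 46 (T = Add(40, 6) = 46)
Mul(501, T) = Mul(501, 46) = 23046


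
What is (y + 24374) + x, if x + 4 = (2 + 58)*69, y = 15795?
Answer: 44305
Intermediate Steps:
x = 4136 (x = -4 + (2 + 58)*69 = -4 + 60*69 = -4 + 4140 = 4136)
(y + 24374) + x = (15795 + 24374) + 4136 = 40169 + 4136 = 44305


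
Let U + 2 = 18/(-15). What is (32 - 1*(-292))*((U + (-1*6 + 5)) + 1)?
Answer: -5184/5 ≈ -1036.8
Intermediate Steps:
U = -16/5 (U = -2 + 18/(-15) = -2 + 18*(-1/15) = -2 - 6/5 = -16/5 ≈ -3.2000)
(32 - 1*(-292))*((U + (-1*6 + 5)) + 1) = (32 - 1*(-292))*((-16/5 + (-1*6 + 5)) + 1) = (32 + 292)*((-16/5 + (-6 + 5)) + 1) = 324*((-16/5 - 1) + 1) = 324*(-21/5 + 1) = 324*(-16/5) = -5184/5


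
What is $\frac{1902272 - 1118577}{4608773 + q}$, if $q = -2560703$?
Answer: $\frac{156739}{409614} \approx 0.38265$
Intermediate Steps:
$\frac{1902272 - 1118577}{4608773 + q} = \frac{1902272 - 1118577}{4608773 - 2560703} = \frac{783695}{2048070} = 783695 \cdot \frac{1}{2048070} = \frac{156739}{409614}$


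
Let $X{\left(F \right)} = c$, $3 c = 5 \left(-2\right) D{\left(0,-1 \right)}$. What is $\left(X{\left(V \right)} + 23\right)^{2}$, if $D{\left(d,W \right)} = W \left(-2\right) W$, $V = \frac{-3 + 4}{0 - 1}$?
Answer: $\frac{7921}{9} \approx 880.11$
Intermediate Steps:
$V = -1$ ($V = 1 \frac{1}{-1} = 1 \left(-1\right) = -1$)
$D{\left(d,W \right)} = - 2 W^{2}$ ($D{\left(d,W \right)} = - 2 W W = - 2 W^{2}$)
$c = \frac{20}{3}$ ($c = \frac{5 \left(-2\right) \left(- 2 \left(-1\right)^{2}\right)}{3} = \frac{\left(-10\right) \left(\left(-2\right) 1\right)}{3} = \frac{\left(-10\right) \left(-2\right)}{3} = \frac{1}{3} \cdot 20 = \frac{20}{3} \approx 6.6667$)
$X{\left(F \right)} = \frac{20}{3}$
$\left(X{\left(V \right)} + 23\right)^{2} = \left(\frac{20}{3} + 23\right)^{2} = \left(\frac{89}{3}\right)^{2} = \frac{7921}{9}$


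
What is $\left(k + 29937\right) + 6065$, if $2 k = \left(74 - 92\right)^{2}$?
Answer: $36164$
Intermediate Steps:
$k = 162$ ($k = \frac{\left(74 - 92\right)^{2}}{2} = \frac{\left(-18\right)^{2}}{2} = \frac{1}{2} \cdot 324 = 162$)
$\left(k + 29937\right) + 6065 = \left(162 + 29937\right) + 6065 = 30099 + 6065 = 36164$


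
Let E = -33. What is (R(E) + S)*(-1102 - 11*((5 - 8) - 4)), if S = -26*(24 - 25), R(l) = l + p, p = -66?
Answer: 74825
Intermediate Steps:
R(l) = -66 + l (R(l) = l - 66 = -66 + l)
S = 26 (S = -26*(-1) = 26)
(R(E) + S)*(-1102 - 11*((5 - 8) - 4)) = ((-66 - 33) + 26)*(-1102 - 11*((5 - 8) - 4)) = (-99 + 26)*(-1102 - 11*(-3 - 4)) = -73*(-1102 - 11*(-7)) = -73*(-1102 + 77) = -73*(-1025) = 74825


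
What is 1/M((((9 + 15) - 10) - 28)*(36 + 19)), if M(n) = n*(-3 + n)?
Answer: 1/595210 ≈ 1.6801e-6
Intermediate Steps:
1/M((((9 + 15) - 10) - 28)*(36 + 19)) = 1/(((((9 + 15) - 10) - 28)*(36 + 19))*(-3 + (((9 + 15) - 10) - 28)*(36 + 19))) = 1/((((24 - 10) - 28)*55)*(-3 + ((24 - 10) - 28)*55)) = 1/(((14 - 28)*55)*(-3 + (14 - 28)*55)) = 1/((-14*55)*(-3 - 14*55)) = 1/(-770*(-3 - 770)) = 1/(-770*(-773)) = 1/595210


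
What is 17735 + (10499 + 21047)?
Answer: 49281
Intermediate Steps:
17735 + (10499 + 21047) = 17735 + 31546 = 49281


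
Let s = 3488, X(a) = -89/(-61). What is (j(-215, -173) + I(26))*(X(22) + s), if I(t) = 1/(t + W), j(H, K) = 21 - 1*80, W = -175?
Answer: -1871438744/9089 ≈ -2.0590e+5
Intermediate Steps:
X(a) = 89/61 (X(a) = -89*(-1/61) = 89/61)
j(H, K) = -59 (j(H, K) = 21 - 80 = -59)
I(t) = 1/(-175 + t) (I(t) = 1/(t - 175) = 1/(-175 + t))
(j(-215, -173) + I(26))*(X(22) + s) = (-59 + 1/(-175 + 26))*(89/61 + 3488) = (-59 + 1/(-149))*(212857/61) = (-59 - 1/149)*(212857/61) = -8792/149*212857/61 = -1871438744/9089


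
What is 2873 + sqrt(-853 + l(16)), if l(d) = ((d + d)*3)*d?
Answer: 2873 + sqrt(683) ≈ 2899.1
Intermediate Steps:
l(d) = 6*d**2 (l(d) = ((2*d)*3)*d = (6*d)*d = 6*d**2)
2873 + sqrt(-853 + l(16)) = 2873 + sqrt(-853 + 6*16**2) = 2873 + sqrt(-853 + 6*256) = 2873 + sqrt(-853 + 1536) = 2873 + sqrt(683)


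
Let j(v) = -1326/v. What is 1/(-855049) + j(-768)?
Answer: 188965701/109446272 ≈ 1.7266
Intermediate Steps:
1/(-855049) + j(-768) = 1/(-855049) - 1326/(-768) = -1/855049 - 1326*(-1/768) = -1/855049 + 221/128 = 188965701/109446272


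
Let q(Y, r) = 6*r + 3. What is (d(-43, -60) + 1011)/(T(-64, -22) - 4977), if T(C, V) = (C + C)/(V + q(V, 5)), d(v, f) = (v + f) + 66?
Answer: -10714/54875 ≈ -0.19524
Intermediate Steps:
q(Y, r) = 3 + 6*r
d(v, f) = 66 + f + v (d(v, f) = (f + v) + 66 = 66 + f + v)
T(C, V) = 2*C/(33 + V) (T(C, V) = (C + C)/(V + (3 + 6*5)) = (2*C)/(V + (3 + 30)) = (2*C)/(V + 33) = (2*C)/(33 + V) = 2*C/(33 + V))
(d(-43, -60) + 1011)/(T(-64, -22) - 4977) = ((66 - 60 - 43) + 1011)/(2*(-64)/(33 - 22) - 4977) = (-37 + 1011)/(2*(-64)/11 - 4977) = 974/(2*(-64)*(1/11) - 4977) = 974/(-128/11 - 4977) = 974/(-54875/11) = 974*(-11/54875) = -10714/54875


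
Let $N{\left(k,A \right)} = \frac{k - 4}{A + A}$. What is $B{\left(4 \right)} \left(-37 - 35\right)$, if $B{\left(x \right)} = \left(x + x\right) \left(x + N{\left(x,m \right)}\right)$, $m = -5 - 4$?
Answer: $-2304$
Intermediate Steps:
$m = -9$ ($m = -5 - 4 = -9$)
$N{\left(k,A \right)} = \frac{-4 + k}{2 A}$
$B{\left(x \right)} = 2 x \left(\frac{2}{9} + \frac{17 x}{18}\right)$ ($B{\left(x \right)} = \left(x + x\right) \left(x + \frac{-4 + x}{2 \left(-9\right)}\right) = 2 x \left(x + \frac{1}{2} \left(- \frac{1}{9}\right) \left(-4 + x\right)\right) = 2 x \left(x - \left(- \frac{2}{9} + \frac{x}{18}\right)\right) = 2 x \left(\frac{2}{9} + \frac{17 x}{18}\right)$)
$B{\left(4 \right)} \left(-37 - 35\right) = \frac{1}{9} \cdot 4 \left(4 + 17 \cdot 4\right) \left(-37 - 35\right) = \frac{1}{9} \cdot 4 \left(4 + 68\right) \left(-72\right) = \frac{1}{9} \cdot 4 \cdot 72 \left(-72\right) = 32 \left(-72\right) = -2304$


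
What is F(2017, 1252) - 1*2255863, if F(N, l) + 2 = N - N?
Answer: -2255865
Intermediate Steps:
F(N, l) = -2 (F(N, l) = -2 + (N - N) = -2 + 0 = -2)
F(2017, 1252) - 1*2255863 = -2 - 1*2255863 = -2 - 2255863 = -2255865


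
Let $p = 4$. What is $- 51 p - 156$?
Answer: $-360$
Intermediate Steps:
$- 51 p - 156 = \left(-51\right) 4 - 156 = -204 - 156 = -360$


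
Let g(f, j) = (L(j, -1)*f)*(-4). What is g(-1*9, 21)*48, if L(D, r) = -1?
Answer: -1728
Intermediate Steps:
g(f, j) = 4*f (g(f, j) = -f*(-4) = 4*f)
g(-1*9, 21)*48 = (4*(-1*9))*48 = (4*(-9))*48 = -36*48 = -1728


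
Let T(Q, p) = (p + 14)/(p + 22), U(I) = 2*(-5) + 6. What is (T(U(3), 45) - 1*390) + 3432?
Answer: 203873/67 ≈ 3042.9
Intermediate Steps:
U(I) = -4 (U(I) = -10 + 6 = -4)
T(Q, p) = (14 + p)/(22 + p)
(T(U(3), 45) - 1*390) + 3432 = ((14 + 45)/(22 + 45) - 1*390) + 3432 = (59/67 - 390) + 3432 = -26071/67 + 3432 = 203873/67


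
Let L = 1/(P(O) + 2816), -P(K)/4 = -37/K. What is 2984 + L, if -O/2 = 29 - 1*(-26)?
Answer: 461941159/154806 ≈ 2984.0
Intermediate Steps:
O = -110 (O = -2*(29 - 1*(-26)) = -2*(29 + 26) = -2*55 = -110)
P(K) = 148/K (P(K) = -(-148)/K = 148/K)
L = 55/154806 (L = 1/(148/(-110) + 2816) = 1/(148*(-1/110) + 2816) = 1/(-74/55 + 2816) = 1/(154806/55) = 55/154806 ≈ 0.00035528)
2984 + L = 2984 + 55/154806 = 461941159/154806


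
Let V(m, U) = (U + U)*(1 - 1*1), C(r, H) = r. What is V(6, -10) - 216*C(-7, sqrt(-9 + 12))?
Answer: 1512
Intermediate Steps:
V(m, U) = 0 (V(m, U) = (2*U)*(1 - 1) = (2*U)*0 = 0)
V(6, -10) - 216*C(-7, sqrt(-9 + 12)) = 0 - 216*(-7) = 0 + 1512 = 1512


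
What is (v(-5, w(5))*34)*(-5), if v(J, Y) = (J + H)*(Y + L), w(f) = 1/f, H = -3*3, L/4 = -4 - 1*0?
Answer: -37604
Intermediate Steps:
L = -16 (L = 4*(-4 - 1*0) = 4*(-4 + 0) = 4*(-4) = -16)
H = -9
w(f) = 1/f
v(J, Y) = (-16 + Y)*(-9 + J) (v(J, Y) = (J - 9)*(Y - 16) = (-9 + J)*(-16 + Y) = (-16 + Y)*(-9 + J))
(v(-5, w(5))*34)*(-5) = ((144 - 16*(-5) - 9/5 - 5/5)*34)*(-5) = ((144 + 80 - 9*1/5 - 5*1/5)*34)*(-5) = ((144 + 80 - 9/5 - 1)*34)*(-5) = ((1106/5)*34)*(-5) = (37604/5)*(-5) = -37604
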